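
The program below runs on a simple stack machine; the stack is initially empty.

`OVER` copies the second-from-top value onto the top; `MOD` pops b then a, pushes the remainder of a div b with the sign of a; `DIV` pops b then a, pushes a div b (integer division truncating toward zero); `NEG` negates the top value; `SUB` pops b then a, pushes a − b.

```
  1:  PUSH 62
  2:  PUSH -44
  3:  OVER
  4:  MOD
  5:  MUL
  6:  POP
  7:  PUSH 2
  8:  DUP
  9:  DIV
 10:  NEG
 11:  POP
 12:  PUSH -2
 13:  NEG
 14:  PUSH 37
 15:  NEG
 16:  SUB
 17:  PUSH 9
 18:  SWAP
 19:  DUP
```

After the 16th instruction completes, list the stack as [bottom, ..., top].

[39]

PUSH 62  -> 62
PUSH -44 -> 62 -44
OVER     -> 62 -44 62
MOD      -> 62 -44
MUL      -> -2728
POP      -> (empty)
PUSH 2   -> 2
DUP      -> 2 2
DIV      -> 1
NEG      -> -1
POP      -> (empty)
PUSH -2  -> -2
NEG      -> 2
PUSH 37  -> 2 37
NEG      -> 2 -37
SUB      -> 39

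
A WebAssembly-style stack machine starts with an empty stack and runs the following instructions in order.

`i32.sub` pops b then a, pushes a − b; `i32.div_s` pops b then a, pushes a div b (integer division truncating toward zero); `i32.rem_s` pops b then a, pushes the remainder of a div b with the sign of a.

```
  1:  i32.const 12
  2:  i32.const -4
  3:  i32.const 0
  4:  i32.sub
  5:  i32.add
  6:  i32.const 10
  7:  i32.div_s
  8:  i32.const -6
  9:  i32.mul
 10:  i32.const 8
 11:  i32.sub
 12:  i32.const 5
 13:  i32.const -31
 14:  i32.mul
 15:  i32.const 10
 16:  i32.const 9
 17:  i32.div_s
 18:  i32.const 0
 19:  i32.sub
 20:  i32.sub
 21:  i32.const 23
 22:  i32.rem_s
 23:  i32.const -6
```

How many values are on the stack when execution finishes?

i32.const 12  -> [12]
i32.const -4  -> [12, -4]
i32.const 0   -> [12, -4, 0]
i32.sub       -> [12, -4]
i32.add       -> [8]
i32.const 10  -> [8, 10]
i32.div_s     -> [0]
i32.const -6  -> [0, -6]
i32.mul       -> [0]
i32.const 8   -> [0, 8]
i32.sub       -> [-8]
i32.const 5   -> [-8, 5]
i32.const -31 -> [-8, 5, -31]
i32.mul       -> [-8, -155]
i32.const 10  -> [-8, -155, 10]
i32.const 9   -> [-8, -155, 10, 9]
i32.div_s     -> [-8, -155, 1]
i32.const 0   -> [-8, -155, 1, 0]
i32.sub       -> [-8, -155, 1]
i32.sub       -> [-8, -156]
i32.const 23  -> [-8, -156, 23]
i32.rem_s     -> [-8, -18]
i32.const -6  -> [-8, -18, -6]

3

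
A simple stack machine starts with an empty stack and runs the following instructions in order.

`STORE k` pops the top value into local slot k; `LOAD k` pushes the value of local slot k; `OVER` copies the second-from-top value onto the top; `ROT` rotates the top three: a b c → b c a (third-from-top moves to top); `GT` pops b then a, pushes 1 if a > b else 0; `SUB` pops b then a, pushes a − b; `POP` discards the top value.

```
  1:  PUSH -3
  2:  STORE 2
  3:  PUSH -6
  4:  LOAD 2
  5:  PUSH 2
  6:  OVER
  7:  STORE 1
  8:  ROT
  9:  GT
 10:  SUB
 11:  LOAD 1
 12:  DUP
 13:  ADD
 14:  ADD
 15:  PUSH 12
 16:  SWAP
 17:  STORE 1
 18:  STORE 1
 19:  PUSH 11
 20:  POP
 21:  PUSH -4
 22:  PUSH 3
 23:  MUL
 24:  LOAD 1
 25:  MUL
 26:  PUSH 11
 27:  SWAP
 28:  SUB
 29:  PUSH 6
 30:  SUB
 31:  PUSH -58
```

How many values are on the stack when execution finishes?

2

PUSH -3  → [-3]
STORE 2  → []
PUSH -6  → [-6]
LOAD 2   → [-6, -3]
PUSH 2   → [-6, -3, 2]
OVER     → [-6, -3, 2, -3]
STORE 1  → [-6, -3, 2]
ROT      → [-3, 2, -6]
GT       → [-3, 1]
SUB      → [-4]
LOAD 1   → [-4, -3]
DUP      → [-4, -3, -3]
ADD      → [-4, -6]
ADD      → [-10]
PUSH 12  → [-10, 12]
SWAP     → [12, -10]
STORE 1  → [12]
STORE 1  → []
PUSH 11  → [11]
POP      → []
PUSH -4  → [-4]
PUSH 3   → [-4, 3]
MUL      → [-12]
LOAD 1   → [-12, 12]
MUL      → [-144]
PUSH 11  → [-144, 11]
SWAP     → [11, -144]
SUB      → [155]
PUSH 6   → [155, 6]
SUB      → [149]
PUSH -58 → [149, -58]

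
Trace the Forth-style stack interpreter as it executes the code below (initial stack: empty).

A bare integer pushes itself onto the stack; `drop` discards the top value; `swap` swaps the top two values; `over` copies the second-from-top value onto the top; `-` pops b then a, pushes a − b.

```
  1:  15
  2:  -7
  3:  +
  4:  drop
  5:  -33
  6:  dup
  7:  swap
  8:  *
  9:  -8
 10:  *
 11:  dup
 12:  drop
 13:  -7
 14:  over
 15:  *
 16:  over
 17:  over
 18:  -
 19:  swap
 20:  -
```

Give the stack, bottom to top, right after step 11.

[-8712, -8712]

15   : [15]
-7   : [15, -7]
+    : [8]
drop : []
-33  : [-33]
dup  : [-33, -33]
swap : [-33, -33]
*    : [1089]
-8   : [1089, -8]
*    : [-8712]
dup  : [-8712, -8712]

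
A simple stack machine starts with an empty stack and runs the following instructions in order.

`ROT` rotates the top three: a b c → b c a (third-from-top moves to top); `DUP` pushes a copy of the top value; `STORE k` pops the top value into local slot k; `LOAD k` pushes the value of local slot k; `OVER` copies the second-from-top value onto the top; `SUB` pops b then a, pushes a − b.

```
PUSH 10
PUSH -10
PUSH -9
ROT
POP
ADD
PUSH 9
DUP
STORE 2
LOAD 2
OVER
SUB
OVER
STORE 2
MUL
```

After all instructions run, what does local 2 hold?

9

PUSH 10   [10]
PUSH -10  [10, -10]
PUSH -9   [10, -10, -9]
ROT       [-10, -9, 10]
POP       [-10, -9]
ADD       [-19]
PUSH 9    [-19, 9]
DUP       [-19, 9, 9]
STORE 2   [-19, 9]
LOAD 2    [-19, 9, 9]
OVER      [-19, 9, 9, 9]
SUB       [-19, 9, 0]
OVER      [-19, 9, 0, 9]
STORE 2   [-19, 9, 0]
MUL       [-19, 0]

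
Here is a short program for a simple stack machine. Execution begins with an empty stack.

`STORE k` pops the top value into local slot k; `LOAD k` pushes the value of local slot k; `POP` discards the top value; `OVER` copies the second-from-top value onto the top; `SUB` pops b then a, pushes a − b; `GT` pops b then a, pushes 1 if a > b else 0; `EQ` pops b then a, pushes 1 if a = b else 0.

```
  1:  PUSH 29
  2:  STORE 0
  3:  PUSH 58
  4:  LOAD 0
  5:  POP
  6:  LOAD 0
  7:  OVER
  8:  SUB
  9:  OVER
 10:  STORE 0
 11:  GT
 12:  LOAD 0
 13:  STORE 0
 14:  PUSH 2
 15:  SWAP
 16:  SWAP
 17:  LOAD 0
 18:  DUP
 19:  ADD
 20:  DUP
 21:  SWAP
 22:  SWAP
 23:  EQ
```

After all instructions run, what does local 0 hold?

58

PUSH 29 → 29
STORE 0 → (empty)
PUSH 58 → 58
LOAD 0  → 58 29
POP     → 58
LOAD 0  → 58 29
OVER    → 58 29 58
SUB     → 58 -29
OVER    → 58 -29 58
STORE 0 → 58 -29
GT      → 1
LOAD 0  → 1 58
STORE 0 → 1
PUSH 2  → 1 2
SWAP    → 2 1
SWAP    → 1 2
LOAD 0  → 1 2 58
DUP     → 1 2 58 58
ADD     → 1 2 116
DUP     → 1 2 116 116
SWAP    → 1 2 116 116
SWAP    → 1 2 116 116
EQ      → 1 2 1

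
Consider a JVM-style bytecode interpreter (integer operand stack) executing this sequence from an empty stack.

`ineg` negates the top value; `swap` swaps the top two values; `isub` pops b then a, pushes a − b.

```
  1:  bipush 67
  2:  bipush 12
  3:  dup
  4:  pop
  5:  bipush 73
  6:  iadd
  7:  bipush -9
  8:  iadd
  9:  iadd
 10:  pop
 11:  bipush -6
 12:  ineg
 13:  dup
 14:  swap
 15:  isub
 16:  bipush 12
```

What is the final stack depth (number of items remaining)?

bipush 67  [67]
bipush 12  [67, 12]
dup        [67, 12, 12]
pop        [67, 12]
bipush 73  [67, 12, 73]
iadd       [67, 85]
bipush -9  [67, 85, -9]
iadd       [67, 76]
iadd       [143]
pop        []
bipush -6  [-6]
ineg       [6]
dup        [6, 6]
swap       [6, 6]
isub       [0]
bipush 12  [0, 12]

2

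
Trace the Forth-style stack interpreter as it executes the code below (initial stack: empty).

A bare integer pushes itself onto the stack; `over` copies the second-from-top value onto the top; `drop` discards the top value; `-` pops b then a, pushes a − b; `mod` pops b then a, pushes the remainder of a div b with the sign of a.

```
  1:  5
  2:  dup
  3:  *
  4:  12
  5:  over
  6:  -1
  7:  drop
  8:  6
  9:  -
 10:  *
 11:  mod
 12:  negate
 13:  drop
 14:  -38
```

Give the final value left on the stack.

-38

5       [5]
dup     [5, 5]
*       [25]
12      [25, 12]
over    [25, 12, 25]
-1      [25, 12, 25, -1]
drop    [25, 12, 25]
6       [25, 12, 25, 6]
-       [25, 12, 19]
*       [25, 228]
mod     [25]
negate  [-25]
drop    []
-38     [-38]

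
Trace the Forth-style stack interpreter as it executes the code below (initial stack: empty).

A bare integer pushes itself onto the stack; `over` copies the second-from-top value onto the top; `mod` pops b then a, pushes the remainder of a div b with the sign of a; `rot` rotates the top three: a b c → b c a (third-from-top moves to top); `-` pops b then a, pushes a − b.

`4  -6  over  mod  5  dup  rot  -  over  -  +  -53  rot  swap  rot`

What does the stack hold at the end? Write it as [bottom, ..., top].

[4, -53, 7]

4    → 4
-6   → 4 -6
over → 4 -6 4
mod  → 4 -2
5    → 4 -2 5
dup  → 4 -2 5 5
rot  → 4 5 5 -2
-    → 4 5 7
over → 4 5 7 5
-    → 4 5 2
+    → 4 7
-53  → 4 7 -53
rot  → 7 -53 4
swap → 7 4 -53
rot  → 4 -53 7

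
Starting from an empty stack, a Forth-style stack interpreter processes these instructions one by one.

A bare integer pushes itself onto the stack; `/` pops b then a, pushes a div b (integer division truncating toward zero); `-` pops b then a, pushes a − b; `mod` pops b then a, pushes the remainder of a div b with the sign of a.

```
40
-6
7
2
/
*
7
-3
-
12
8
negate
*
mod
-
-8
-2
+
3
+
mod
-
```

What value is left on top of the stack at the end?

40

40     → 40
-6     → 40 -6
7      → 40 -6 7
2      → 40 -6 7 2
/      → 40 -6 3
*      → 40 -18
7      → 40 -18 7
-3     → 40 -18 7 -3
-      → 40 -18 10
12     → 40 -18 10 12
8      → 40 -18 10 12 8
negate → 40 -18 10 12 -8
*      → 40 -18 10 -96
mod    → 40 -18 10
-      → 40 -28
-8     → 40 -28 -8
-2     → 40 -28 -8 -2
+      → 40 -28 -10
3      → 40 -28 -10 3
+      → 40 -28 -7
mod    → 40 0
-      → 40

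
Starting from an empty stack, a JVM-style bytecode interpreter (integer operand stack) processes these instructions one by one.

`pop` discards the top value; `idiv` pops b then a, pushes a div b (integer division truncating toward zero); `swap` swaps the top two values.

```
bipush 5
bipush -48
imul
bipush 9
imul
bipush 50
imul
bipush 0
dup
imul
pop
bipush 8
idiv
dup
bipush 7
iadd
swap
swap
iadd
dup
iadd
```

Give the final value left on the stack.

-53986

bipush 5   → 5
bipush -48 → 5 -48
imul       → -240
bipush 9   → -240 9
imul       → -2160
bipush 50  → -2160 50
imul       → -108000
bipush 0   → -108000 0
dup        → -108000 0 0
imul       → -108000 0
pop        → -108000
bipush 8   → -108000 8
idiv       → -13500
dup        → -13500 -13500
bipush 7   → -13500 -13500 7
iadd       → -13500 -13493
swap       → -13493 -13500
swap       → -13500 -13493
iadd       → -26993
dup        → -26993 -26993
iadd       → -53986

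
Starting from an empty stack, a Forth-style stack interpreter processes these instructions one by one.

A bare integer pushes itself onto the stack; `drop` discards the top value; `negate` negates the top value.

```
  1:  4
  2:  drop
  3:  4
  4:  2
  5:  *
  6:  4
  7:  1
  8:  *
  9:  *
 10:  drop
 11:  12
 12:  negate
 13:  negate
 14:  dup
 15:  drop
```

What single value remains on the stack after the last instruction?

4       4
drop    (empty)
4       4
2       4 2
*       8
4       8 4
1       8 4 1
*       8 4
*       32
drop    (empty)
12      12
negate  -12
negate  12
dup     12 12
drop    12

12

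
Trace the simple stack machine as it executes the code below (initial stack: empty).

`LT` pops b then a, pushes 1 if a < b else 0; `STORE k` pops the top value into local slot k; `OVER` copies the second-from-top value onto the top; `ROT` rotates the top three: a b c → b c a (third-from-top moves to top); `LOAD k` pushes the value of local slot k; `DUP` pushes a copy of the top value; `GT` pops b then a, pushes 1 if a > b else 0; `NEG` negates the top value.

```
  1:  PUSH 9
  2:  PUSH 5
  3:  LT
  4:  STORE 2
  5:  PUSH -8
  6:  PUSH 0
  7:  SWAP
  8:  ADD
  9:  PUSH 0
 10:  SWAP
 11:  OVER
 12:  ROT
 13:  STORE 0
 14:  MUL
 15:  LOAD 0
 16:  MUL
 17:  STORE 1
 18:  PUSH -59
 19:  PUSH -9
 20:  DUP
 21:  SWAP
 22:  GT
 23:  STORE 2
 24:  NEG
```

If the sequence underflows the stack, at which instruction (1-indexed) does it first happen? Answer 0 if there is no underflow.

0

PUSH 9   : [9]
PUSH 5   : [9, 5]
LT       : [0]
STORE 2  : []
PUSH -8  : [-8]
PUSH 0   : [-8, 0]
SWAP     : [0, -8]
ADD      : [-8]
PUSH 0   : [-8, 0]
SWAP     : [0, -8]
OVER     : [0, -8, 0]
ROT      : [-8, 0, 0]
STORE 0  : [-8, 0]
MUL      : [0]
LOAD 0   : [0, 0]
MUL      : [0]
STORE 1  : []
PUSH -59 : [-59]
PUSH -9  : [-59, -9]
DUP      : [-59, -9, -9]
SWAP     : [-59, -9, -9]
GT       : [-59, 0]
STORE 2  : [-59]
NEG      : [59]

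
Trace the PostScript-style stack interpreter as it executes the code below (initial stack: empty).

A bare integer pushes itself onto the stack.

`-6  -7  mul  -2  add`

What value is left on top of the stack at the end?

-6  → [-6]
-7  → [-6, -7]
mul → [42]
-2  → [42, -2]
add → [40]

40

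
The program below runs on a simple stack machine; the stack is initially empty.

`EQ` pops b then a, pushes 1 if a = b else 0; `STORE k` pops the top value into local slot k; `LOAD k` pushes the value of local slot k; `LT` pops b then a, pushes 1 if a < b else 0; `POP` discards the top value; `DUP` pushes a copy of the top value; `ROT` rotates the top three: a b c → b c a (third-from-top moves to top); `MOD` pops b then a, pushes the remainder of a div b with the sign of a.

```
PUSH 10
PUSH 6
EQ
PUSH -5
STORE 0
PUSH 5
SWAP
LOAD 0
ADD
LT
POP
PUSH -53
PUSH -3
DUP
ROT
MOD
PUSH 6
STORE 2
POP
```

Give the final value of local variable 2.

PUSH 10  : [10]
PUSH 6   : [10, 6]
EQ       : [0]
PUSH -5  : [0, -5]
STORE 0  : [0]
PUSH 5   : [0, 5]
SWAP     : [5, 0]
LOAD 0   : [5, 0, -5]
ADD      : [5, -5]
LT       : [0]
POP      : []
PUSH -53 : [-53]
PUSH -3  : [-53, -3]
DUP      : [-53, -3, -3]
ROT      : [-3, -3, -53]
MOD      : [-3, -3]
PUSH 6   : [-3, -3, 6]
STORE 2  : [-3, -3]
POP      : [-3]

6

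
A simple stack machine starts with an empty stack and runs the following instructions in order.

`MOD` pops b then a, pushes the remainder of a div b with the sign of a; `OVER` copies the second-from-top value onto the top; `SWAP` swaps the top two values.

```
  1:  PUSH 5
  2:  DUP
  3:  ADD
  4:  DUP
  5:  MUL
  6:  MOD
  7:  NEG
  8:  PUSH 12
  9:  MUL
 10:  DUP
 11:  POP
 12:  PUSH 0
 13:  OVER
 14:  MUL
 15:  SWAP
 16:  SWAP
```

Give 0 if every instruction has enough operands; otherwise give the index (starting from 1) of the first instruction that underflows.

PUSH 5 : [5]
DUP    : [5, 5]
ADD    : [10]
DUP    : [10, 10]
MUL    : [100]
MOD  — needs 2 operands, stack has 1 → underflow

6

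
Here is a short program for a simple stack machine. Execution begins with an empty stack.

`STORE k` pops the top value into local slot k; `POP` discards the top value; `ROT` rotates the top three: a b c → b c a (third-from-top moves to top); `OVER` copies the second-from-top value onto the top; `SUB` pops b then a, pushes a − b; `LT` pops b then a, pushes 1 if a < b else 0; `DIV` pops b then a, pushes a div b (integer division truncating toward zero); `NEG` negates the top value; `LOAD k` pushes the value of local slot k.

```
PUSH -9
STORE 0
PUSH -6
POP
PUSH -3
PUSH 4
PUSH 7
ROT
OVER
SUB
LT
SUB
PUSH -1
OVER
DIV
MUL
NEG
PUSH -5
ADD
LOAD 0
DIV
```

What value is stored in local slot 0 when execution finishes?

-9

PUSH -9 → [-9]
STORE 0 → []
PUSH -6 → [-6]
POP     → []
PUSH -3 → [-3]
PUSH 4  → [-3, 4]
PUSH 7  → [-3, 4, 7]
ROT     → [4, 7, -3]
OVER    → [4, 7, -3, 7]
SUB     → [4, 7, -10]
LT      → [4, 0]
SUB     → [4]
PUSH -1 → [4, -1]
OVER    → [4, -1, 4]
DIV     → [4, 0]
MUL     → [0]
NEG     → [0]
PUSH -5 → [0, -5]
ADD     → [-5]
LOAD 0  → [-5, -9]
DIV     → [0]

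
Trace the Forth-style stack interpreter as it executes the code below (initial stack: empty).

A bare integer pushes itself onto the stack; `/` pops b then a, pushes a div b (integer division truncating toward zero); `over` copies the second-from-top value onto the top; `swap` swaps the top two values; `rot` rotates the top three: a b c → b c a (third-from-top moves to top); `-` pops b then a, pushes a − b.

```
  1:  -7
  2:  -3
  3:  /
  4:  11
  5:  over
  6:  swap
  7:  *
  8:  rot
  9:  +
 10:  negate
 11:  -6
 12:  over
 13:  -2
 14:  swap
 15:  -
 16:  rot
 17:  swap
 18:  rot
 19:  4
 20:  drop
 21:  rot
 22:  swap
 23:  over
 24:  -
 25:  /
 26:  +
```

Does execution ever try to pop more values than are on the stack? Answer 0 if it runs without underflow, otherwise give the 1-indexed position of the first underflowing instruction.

8

-7   : -7
-3   : -7 -3
/    : 2
11   : 2 11
over : 2 11 2
swap : 2 2 11
*    : 2 22
rot  — needs 3 operands, stack has 2 → underflow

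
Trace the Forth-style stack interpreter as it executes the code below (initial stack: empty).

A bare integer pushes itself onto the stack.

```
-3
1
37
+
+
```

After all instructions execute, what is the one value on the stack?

-3 → [-3]
1  → [-3, 1]
37 → [-3, 1, 37]
+  → [-3, 38]
+  → [35]

35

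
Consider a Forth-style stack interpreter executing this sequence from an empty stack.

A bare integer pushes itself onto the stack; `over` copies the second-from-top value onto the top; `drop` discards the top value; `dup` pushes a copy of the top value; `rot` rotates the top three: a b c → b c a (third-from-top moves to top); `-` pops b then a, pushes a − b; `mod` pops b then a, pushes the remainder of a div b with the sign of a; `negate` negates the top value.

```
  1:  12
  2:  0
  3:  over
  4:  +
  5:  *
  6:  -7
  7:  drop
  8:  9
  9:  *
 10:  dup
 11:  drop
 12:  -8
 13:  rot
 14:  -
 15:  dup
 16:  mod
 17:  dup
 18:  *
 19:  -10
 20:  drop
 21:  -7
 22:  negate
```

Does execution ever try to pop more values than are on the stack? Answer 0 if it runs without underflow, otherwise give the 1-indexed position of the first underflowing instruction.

13

12   → [12]
0    → [12, 0]
over → [12, 0, 12]
+    → [12, 12]
*    → [144]
-7   → [144, -7]
drop → [144]
9    → [144, 9]
*    → [1296]
dup  → [1296, 1296]
drop → [1296]
-8   → [1296, -8]
rot  — needs 3 operands, stack has 2 → underflow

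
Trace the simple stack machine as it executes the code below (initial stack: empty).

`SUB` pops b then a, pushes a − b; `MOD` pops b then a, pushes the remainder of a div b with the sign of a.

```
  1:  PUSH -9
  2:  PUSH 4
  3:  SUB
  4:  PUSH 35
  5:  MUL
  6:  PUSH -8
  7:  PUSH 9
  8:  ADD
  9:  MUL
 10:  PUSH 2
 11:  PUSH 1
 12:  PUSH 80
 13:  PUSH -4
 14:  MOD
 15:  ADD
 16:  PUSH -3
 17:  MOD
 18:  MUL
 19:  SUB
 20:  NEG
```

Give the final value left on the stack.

457

PUSH -9  -9
PUSH 4   -9 4
SUB      -13
PUSH 35  -13 35
MUL      -455
PUSH -8  -455 -8
PUSH 9   -455 -8 9
ADD      -455 1
MUL      -455
PUSH 2   -455 2
PUSH 1   -455 2 1
PUSH 80  -455 2 1 80
PUSH -4  -455 2 1 80 -4
MOD      -455 2 1 0
ADD      -455 2 1
PUSH -3  -455 2 1 -3
MOD      -455 2 1
MUL      -455 2
SUB      -457
NEG      457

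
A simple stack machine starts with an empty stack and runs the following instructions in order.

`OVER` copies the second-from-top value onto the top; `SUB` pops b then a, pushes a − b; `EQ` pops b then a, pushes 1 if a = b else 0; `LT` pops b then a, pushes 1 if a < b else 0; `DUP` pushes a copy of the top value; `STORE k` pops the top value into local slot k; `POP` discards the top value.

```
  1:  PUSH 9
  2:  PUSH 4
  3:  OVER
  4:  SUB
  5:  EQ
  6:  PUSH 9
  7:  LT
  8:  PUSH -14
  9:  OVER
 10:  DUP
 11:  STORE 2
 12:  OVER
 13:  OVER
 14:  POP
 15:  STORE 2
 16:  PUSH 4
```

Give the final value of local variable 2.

PUSH 9   : [9]
PUSH 4   : [9, 4]
OVER     : [9, 4, 9]
SUB      : [9, -5]
EQ       : [0]
PUSH 9   : [0, 9]
LT       : [1]
PUSH -14 : [1, -14]
OVER     : [1, -14, 1]
DUP      : [1, -14, 1, 1]
STORE 2  : [1, -14, 1]
OVER     : [1, -14, 1, -14]
OVER     : [1, -14, 1, -14, 1]
POP      : [1, -14, 1, -14]
STORE 2  : [1, -14, 1]
PUSH 4   : [1, -14, 1, 4]

-14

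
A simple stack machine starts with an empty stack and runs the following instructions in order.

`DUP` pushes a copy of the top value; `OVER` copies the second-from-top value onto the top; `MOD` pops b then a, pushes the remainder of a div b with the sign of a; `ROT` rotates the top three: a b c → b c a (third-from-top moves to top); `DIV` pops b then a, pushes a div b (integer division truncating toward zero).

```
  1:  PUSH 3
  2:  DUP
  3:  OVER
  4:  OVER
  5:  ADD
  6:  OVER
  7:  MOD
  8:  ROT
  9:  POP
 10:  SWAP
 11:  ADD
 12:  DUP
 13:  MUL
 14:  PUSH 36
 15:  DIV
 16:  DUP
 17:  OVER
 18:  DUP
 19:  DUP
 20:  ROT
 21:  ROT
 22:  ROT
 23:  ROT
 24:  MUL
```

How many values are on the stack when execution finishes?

PUSH 3   [3]
DUP      [3, 3]
OVER     [3, 3, 3]
OVER     [3, 3, 3, 3]
ADD      [3, 3, 6]
OVER     [3, 3, 6, 3]
MOD      [3, 3, 0]
ROT      [3, 0, 3]
POP      [3, 0]
SWAP     [0, 3]
ADD      [3]
DUP      [3, 3]
MUL      [9]
PUSH 36  [9, 36]
DIV      [0]
DUP      [0, 0]
OVER     [0, 0, 0]
DUP      [0, 0, 0, 0]
DUP      [0, 0, 0, 0, 0]
ROT      [0, 0, 0, 0, 0]
ROT      [0, 0, 0, 0, 0]
ROT      [0, 0, 0, 0, 0]
ROT      [0, 0, 0, 0, 0]
MUL      [0, 0, 0, 0]

4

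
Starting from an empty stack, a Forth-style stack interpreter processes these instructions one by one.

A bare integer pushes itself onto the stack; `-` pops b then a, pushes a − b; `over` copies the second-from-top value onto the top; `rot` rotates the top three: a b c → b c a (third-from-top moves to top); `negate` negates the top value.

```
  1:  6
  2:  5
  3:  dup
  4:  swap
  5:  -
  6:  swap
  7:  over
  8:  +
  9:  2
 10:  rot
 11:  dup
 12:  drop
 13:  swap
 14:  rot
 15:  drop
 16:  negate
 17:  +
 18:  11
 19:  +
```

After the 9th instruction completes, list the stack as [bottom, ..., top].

6    -> 6
5    -> 6 5
dup  -> 6 5 5
swap -> 6 5 5
-    -> 6 0
swap -> 0 6
over -> 0 6 0
+    -> 0 6
2    -> 0 6 2

[0, 6, 2]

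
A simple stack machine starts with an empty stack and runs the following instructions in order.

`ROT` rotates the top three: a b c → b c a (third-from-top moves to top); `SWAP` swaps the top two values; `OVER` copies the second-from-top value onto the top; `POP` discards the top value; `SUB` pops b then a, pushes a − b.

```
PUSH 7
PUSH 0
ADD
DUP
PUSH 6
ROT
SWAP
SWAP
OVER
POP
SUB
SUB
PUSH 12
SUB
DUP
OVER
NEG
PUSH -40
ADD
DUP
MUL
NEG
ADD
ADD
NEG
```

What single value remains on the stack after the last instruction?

1304

PUSH 7   -> [7]
PUSH 0   -> [7, 0]
ADD      -> [7]
DUP      -> [7, 7]
PUSH 6   -> [7, 7, 6]
ROT      -> [7, 6, 7]
SWAP     -> [7, 7, 6]
SWAP     -> [7, 6, 7]
OVER     -> [7, 6, 7, 6]
POP      -> [7, 6, 7]
SUB      -> [7, -1]
SUB      -> [8]
PUSH 12  -> [8, 12]
SUB      -> [-4]
DUP      -> [-4, -4]
OVER     -> [-4, -4, -4]
NEG      -> [-4, -4, 4]
PUSH -40 -> [-4, -4, 4, -40]
ADD      -> [-4, -4, -36]
DUP      -> [-4, -4, -36, -36]
MUL      -> [-4, -4, 1296]
NEG      -> [-4, -4, -1296]
ADD      -> [-4, -1300]
ADD      -> [-1304]
NEG      -> [1304]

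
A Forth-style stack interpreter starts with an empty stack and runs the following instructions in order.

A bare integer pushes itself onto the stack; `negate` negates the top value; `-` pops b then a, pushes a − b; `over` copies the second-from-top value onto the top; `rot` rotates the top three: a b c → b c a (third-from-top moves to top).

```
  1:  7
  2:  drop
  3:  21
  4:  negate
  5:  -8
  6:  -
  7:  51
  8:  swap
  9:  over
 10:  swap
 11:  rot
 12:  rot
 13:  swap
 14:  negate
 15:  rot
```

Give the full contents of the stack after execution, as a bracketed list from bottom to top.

[51, -51, -13]

7      → 7
drop   → (empty)
21     → 21
negate → -21
-8     → -21 -8
-      → -13
51     → -13 51
swap   → 51 -13
over   → 51 -13 51
swap   → 51 51 -13
rot    → 51 -13 51
rot    → -13 51 51
swap   → -13 51 51
negate → -13 51 -51
rot    → 51 -51 -13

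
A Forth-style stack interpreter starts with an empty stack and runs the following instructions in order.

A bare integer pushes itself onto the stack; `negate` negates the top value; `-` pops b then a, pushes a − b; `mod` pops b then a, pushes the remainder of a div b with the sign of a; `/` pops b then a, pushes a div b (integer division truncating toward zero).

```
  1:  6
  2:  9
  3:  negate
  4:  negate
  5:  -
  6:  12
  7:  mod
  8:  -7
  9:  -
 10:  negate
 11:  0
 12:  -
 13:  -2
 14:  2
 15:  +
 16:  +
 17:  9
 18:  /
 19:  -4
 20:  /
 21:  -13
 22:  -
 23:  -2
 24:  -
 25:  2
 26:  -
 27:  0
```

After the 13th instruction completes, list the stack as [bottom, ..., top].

[-4, -2]

6      → 6
9      → 6 9
negate → 6 -9
negate → 6 9
-      → -3
12     → -3 12
mod    → -3
-7     → -3 -7
-      → 4
negate → -4
0      → -4 0
-      → -4
-2     → -4 -2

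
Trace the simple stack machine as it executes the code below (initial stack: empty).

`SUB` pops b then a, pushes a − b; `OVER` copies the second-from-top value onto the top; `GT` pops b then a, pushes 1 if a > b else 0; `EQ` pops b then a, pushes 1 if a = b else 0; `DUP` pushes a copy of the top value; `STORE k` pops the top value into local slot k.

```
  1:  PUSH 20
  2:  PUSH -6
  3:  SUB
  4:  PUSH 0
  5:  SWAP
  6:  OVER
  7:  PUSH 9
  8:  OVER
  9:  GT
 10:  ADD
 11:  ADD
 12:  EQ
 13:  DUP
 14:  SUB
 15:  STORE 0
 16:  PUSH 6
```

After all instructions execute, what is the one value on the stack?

6

PUSH 20  20
PUSH -6  20 -6
SUB      26
PUSH 0   26 0
SWAP     0 26
OVER     0 26 0
PUSH 9   0 26 0 9
OVER     0 26 0 9 0
GT       0 26 0 1
ADD      0 26 1
ADD      0 27
EQ       0
DUP      0 0
SUB      0
STORE 0  (empty)
PUSH 6   6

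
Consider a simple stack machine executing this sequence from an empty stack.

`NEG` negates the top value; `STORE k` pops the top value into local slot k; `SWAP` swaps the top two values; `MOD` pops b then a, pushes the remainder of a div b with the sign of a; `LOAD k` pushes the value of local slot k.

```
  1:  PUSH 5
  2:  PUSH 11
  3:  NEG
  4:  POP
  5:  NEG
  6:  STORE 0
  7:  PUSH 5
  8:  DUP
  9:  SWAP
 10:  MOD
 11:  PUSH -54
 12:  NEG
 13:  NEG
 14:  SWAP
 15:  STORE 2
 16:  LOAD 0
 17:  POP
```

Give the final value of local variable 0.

PUSH 5   : 5
PUSH 11  : 5 11
NEG      : 5 -11
POP      : 5
NEG      : -5
STORE 0  : (empty)
PUSH 5   : 5
DUP      : 5 5
SWAP     : 5 5
MOD      : 0
PUSH -54 : 0 -54
NEG      : 0 54
NEG      : 0 -54
SWAP     : -54 0
STORE 2  : -54
LOAD 0   : -54 -5
POP      : -54

-5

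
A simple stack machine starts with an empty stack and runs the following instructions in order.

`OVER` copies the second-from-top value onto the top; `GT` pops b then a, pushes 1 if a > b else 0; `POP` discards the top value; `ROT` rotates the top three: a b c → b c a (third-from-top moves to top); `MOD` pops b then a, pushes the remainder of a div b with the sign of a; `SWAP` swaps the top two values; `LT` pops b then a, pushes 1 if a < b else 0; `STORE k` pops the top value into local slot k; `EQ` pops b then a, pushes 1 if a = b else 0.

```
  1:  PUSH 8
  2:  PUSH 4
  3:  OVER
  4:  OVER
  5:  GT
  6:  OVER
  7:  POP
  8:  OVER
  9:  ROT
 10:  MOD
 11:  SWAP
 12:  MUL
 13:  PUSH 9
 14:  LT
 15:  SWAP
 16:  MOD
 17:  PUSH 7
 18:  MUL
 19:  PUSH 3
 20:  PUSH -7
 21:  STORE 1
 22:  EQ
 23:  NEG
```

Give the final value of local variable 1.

-7

PUSH 8  : 8
PUSH 4  : 8 4
OVER    : 8 4 8
OVER    : 8 4 8 4
GT      : 8 4 1
OVER    : 8 4 1 4
POP     : 8 4 1
OVER    : 8 4 1 4
ROT     : 8 1 4 4
MOD     : 8 1 0
SWAP    : 8 0 1
MUL     : 8 0
PUSH 9  : 8 0 9
LT      : 8 1
SWAP    : 1 8
MOD     : 1
PUSH 7  : 1 7
MUL     : 7
PUSH 3  : 7 3
PUSH -7 : 7 3 -7
STORE 1 : 7 3
EQ      : 0
NEG     : 0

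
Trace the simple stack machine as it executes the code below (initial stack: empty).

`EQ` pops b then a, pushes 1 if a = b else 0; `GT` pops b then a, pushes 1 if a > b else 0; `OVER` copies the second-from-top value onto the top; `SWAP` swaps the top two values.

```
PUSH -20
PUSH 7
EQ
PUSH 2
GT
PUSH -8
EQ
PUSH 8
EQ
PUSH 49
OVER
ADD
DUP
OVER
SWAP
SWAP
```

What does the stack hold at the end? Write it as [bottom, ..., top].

[0, 49, 49, 49]

PUSH -20 -> -20
PUSH 7   -> -20 7
EQ       -> 0
PUSH 2   -> 0 2
GT       -> 0
PUSH -8  -> 0 -8
EQ       -> 0
PUSH 8   -> 0 8
EQ       -> 0
PUSH 49  -> 0 49
OVER     -> 0 49 0
ADD      -> 0 49
DUP      -> 0 49 49
OVER     -> 0 49 49 49
SWAP     -> 0 49 49 49
SWAP     -> 0 49 49 49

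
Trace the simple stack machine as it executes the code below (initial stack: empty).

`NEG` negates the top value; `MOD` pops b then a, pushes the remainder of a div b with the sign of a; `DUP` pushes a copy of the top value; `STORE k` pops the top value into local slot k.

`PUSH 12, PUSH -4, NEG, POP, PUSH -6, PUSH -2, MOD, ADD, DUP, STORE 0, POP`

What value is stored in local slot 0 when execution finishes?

12

PUSH 12 → 12
PUSH -4 → 12 -4
NEG     → 12 4
POP     → 12
PUSH -6 → 12 -6
PUSH -2 → 12 -6 -2
MOD     → 12 0
ADD     → 12
DUP     → 12 12
STORE 0 → 12
POP     → (empty)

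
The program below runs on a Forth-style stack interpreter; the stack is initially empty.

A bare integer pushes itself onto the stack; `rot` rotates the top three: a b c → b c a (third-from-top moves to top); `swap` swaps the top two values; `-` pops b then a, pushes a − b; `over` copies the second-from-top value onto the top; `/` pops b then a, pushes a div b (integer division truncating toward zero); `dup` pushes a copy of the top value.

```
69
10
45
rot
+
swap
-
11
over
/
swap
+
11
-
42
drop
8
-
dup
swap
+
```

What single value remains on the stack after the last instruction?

69    [69]
10    [69, 10]
45    [69, 10, 45]
rot   [10, 45, 69]
+     [10, 114]
swap  [114, 10]
-     [104]
11    [104, 11]
over  [104, 11, 104]
/     [104, 0]
swap  [0, 104]
+     [104]
11    [104, 11]
-     [93]
42    [93, 42]
drop  [93]
8     [93, 8]
-     [85]
dup   [85, 85]
swap  [85, 85]
+     [170]

170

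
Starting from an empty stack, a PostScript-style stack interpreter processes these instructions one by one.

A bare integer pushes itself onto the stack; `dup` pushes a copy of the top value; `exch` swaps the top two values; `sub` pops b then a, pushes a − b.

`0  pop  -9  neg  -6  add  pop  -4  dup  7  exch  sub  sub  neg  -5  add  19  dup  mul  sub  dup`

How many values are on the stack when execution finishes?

2

0     0
pop   (empty)
-9    -9
neg   9
-6    9 -6
add   3
pop   (empty)
-4    -4
dup   -4 -4
7     -4 -4 7
exch  -4 7 -4
sub   -4 11
sub   -15
neg   15
-5    15 -5
add   10
19    10 19
dup   10 19 19
mul   10 361
sub   -351
dup   -351 -351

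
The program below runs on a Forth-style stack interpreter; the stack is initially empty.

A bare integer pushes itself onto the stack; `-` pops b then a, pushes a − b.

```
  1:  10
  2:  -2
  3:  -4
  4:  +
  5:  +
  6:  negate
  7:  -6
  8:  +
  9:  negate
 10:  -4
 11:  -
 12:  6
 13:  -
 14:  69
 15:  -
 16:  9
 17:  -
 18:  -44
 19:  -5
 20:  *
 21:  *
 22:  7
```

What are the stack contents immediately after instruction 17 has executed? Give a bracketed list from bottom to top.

[-70]

10     -> 10
-2     -> 10 -2
-4     -> 10 -2 -4
+      -> 10 -6
+      -> 4
negate -> -4
-6     -> -4 -6
+      -> -10
negate -> 10
-4     -> 10 -4
-      -> 14
6      -> 14 6
-      -> 8
69     -> 8 69
-      -> -61
9      -> -61 9
-      -> -70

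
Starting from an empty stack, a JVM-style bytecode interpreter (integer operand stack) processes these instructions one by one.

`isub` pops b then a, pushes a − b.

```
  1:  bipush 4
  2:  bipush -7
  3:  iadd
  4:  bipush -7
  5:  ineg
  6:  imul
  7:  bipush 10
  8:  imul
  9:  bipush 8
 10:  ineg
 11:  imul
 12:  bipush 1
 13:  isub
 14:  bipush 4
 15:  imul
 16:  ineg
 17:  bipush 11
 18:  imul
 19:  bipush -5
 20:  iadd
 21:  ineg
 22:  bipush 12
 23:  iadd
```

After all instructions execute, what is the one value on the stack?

bipush 4  → [4]
bipush -7 → [4, -7]
iadd      → [-3]
bipush -7 → [-3, -7]
ineg      → [-3, 7]
imul      → [-21]
bipush 10 → [-21, 10]
imul      → [-210]
bipush 8  → [-210, 8]
ineg      → [-210, -8]
imul      → [1680]
bipush 1  → [1680, 1]
isub      → [1679]
bipush 4  → [1679, 4]
imul      → [6716]
ineg      → [-6716]
bipush 11 → [-6716, 11]
imul      → [-73876]
bipush -5 → [-73876, -5]
iadd      → [-73881]
ineg      → [73881]
bipush 12 → [73881, 12]
iadd      → [73893]

73893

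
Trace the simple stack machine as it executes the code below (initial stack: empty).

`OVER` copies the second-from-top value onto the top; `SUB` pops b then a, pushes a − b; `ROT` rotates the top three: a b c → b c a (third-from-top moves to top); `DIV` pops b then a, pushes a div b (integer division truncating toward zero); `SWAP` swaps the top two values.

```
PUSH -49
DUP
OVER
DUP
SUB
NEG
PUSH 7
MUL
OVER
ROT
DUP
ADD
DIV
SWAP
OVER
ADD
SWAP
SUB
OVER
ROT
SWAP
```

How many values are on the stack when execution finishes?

3

PUSH -49 : [-49]
DUP      : [-49, -49]
OVER     : [-49, -49, -49]
DUP      : [-49, -49, -49, -49]
SUB      : [-49, -49, 0]
NEG      : [-49, -49, 0]
PUSH 7   : [-49, -49, 0, 7]
MUL      : [-49, -49, 0]
OVER     : [-49, -49, 0, -49]
ROT      : [-49, 0, -49, -49]
DUP      : [-49, 0, -49, -49, -49]
ADD      : [-49, 0, -49, -98]
DIV      : [-49, 0, 0]
SWAP     : [-49, 0, 0]
OVER     : [-49, 0, 0, 0]
ADD      : [-49, 0, 0]
SWAP     : [-49, 0, 0]
SUB      : [-49, 0]
OVER     : [-49, 0, -49]
ROT      : [0, -49, -49]
SWAP     : [0, -49, -49]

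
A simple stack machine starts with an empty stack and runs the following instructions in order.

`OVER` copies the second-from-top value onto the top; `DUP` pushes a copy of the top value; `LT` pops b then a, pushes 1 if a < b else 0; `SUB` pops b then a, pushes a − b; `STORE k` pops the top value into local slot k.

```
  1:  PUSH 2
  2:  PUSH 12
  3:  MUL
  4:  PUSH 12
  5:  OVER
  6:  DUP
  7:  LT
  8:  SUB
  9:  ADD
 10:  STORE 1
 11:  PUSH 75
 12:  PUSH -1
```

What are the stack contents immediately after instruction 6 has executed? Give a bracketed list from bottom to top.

PUSH 2  -> 2
PUSH 12 -> 2 12
MUL     -> 24
PUSH 12 -> 24 12
OVER    -> 24 12 24
DUP     -> 24 12 24 24

[24, 12, 24, 24]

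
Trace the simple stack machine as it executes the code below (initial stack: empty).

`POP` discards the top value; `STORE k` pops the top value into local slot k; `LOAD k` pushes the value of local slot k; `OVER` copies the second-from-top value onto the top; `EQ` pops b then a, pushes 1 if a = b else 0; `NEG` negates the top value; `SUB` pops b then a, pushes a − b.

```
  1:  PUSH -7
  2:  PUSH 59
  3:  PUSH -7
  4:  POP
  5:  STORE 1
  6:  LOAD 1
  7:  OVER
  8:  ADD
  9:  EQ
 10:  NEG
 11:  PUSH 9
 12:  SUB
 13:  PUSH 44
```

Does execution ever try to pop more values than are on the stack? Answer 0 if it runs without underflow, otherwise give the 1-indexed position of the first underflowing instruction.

PUSH -7 -> -7
PUSH 59 -> -7 59
PUSH -7 -> -7 59 -7
POP     -> -7 59
STORE 1 -> -7
LOAD 1  -> -7 59
OVER    -> -7 59 -7
ADD     -> -7 52
EQ      -> 0
NEG     -> 0
PUSH 9  -> 0 9
SUB     -> -9
PUSH 44 -> -9 44

0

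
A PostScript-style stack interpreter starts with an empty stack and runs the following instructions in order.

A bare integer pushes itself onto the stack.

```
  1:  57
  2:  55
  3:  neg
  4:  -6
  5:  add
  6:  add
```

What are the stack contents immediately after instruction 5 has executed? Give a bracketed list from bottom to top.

[57, -61]

57  → [57]
55  → [57, 55]
neg → [57, -55]
-6  → [57, -55, -6]
add → [57, -61]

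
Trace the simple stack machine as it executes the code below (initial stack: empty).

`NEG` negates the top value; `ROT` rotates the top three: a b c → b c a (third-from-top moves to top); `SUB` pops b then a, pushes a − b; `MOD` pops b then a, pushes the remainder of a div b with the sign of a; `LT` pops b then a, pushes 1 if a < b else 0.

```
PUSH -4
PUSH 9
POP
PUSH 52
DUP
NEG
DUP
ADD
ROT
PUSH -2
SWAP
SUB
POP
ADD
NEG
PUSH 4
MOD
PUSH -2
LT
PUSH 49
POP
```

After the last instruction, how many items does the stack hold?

1

PUSH -4 → [-4]
PUSH 9  → [-4, 9]
POP     → [-4]
PUSH 52 → [-4, 52]
DUP     → [-4, 52, 52]
NEG     → [-4, 52, -52]
DUP     → [-4, 52, -52, -52]
ADD     → [-4, 52, -104]
ROT     → [52, -104, -4]
PUSH -2 → [52, -104, -4, -2]
SWAP    → [52, -104, -2, -4]
SUB     → [52, -104, 2]
POP     → [52, -104]
ADD     → [-52]
NEG     → [52]
PUSH 4  → [52, 4]
MOD     → [0]
PUSH -2 → [0, -2]
LT      → [0]
PUSH 49 → [0, 49]
POP     → [0]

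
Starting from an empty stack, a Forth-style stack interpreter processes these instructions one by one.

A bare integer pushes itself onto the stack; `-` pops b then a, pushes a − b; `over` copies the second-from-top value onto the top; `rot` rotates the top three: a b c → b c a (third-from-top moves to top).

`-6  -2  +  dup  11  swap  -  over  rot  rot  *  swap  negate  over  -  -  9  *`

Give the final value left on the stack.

-2808

-6      -6
-2      -6 -2
+       -8
dup     -8 -8
11      -8 -8 11
swap    -8 11 -8
-       -8 19
over    -8 19 -8
rot     19 -8 -8
rot     -8 -8 19
*       -8 -152
swap    -152 -8
negate  -152 8
over    -152 8 -152
-       -152 160
-       -312
9       -312 9
*       -2808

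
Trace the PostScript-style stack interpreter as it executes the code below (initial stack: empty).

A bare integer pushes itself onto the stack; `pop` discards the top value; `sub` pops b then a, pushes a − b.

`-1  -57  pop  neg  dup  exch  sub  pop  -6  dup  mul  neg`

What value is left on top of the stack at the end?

-1    -1
-57   -1 -57
pop   -1
neg   1
dup   1 1
exch  1 1
sub   0
pop   (empty)
-6    -6
dup   -6 -6
mul   36
neg   -36

-36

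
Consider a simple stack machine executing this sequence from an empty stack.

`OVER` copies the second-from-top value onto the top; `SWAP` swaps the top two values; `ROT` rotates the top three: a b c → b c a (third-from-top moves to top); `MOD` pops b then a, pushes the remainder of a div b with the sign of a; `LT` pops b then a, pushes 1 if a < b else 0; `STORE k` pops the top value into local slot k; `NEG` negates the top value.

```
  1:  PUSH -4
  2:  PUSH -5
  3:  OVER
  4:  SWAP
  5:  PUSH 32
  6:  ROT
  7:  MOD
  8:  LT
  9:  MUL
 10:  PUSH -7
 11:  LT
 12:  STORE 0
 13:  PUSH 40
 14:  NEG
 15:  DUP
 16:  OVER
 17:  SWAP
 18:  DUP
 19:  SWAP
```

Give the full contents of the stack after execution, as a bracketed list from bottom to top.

[-40, -40, -40, -40]

PUSH -4 → -4
PUSH -5 → -4 -5
OVER    → -4 -5 -4
SWAP    → -4 -4 -5
PUSH 32 → -4 -4 -5 32
ROT     → -4 -5 32 -4
MOD     → -4 -5 0
LT      → -4 1
MUL     → -4
PUSH -7 → -4 -7
LT      → 0
STORE 0 → (empty)
PUSH 40 → 40
NEG     → -40
DUP     → -40 -40
OVER    → -40 -40 -40
SWAP    → -40 -40 -40
DUP     → -40 -40 -40 -40
SWAP    → -40 -40 -40 -40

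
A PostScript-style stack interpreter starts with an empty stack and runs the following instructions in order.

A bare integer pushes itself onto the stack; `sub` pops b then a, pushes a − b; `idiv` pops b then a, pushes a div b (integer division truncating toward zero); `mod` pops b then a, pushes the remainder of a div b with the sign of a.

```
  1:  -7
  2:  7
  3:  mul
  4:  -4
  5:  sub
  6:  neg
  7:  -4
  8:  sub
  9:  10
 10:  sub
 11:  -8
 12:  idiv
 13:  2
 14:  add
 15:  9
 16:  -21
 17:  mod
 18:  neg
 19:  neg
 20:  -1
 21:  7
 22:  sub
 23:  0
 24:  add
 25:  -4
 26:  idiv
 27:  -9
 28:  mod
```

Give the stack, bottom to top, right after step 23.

-7    -7
7     -7 7
mul   -49
-4    -49 -4
sub   -45
neg   45
-4    45 -4
sub   49
10    49 10
sub   39
-8    39 -8
idiv  -4
2     -4 2
add   -2
9     -2 9
-21   -2 9 -21
mod   -2 9
neg   -2 -9
neg   -2 9
-1    -2 9 -1
7     -2 9 -1 7
sub   -2 9 -8
0     -2 9 -8 0

[-2, 9, -8, 0]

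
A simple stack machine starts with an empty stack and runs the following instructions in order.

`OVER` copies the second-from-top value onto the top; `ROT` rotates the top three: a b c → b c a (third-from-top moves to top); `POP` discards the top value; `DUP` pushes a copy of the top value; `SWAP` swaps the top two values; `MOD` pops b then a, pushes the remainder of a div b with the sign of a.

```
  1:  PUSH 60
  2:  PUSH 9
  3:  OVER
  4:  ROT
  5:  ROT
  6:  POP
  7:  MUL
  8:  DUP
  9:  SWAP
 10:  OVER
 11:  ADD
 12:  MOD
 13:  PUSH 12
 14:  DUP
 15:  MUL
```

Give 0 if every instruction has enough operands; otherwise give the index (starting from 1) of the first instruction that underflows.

PUSH 60 → [60]
PUSH 9  → [60, 9]
OVER    → [60, 9, 60]
ROT     → [9, 60, 60]
ROT     → [60, 60, 9]
POP     → [60, 60]
MUL     → [3600]
DUP     → [3600, 3600]
SWAP    → [3600, 3600]
OVER    → [3600, 3600, 3600]
ADD     → [3600, 7200]
MOD     → [3600]
PUSH 12 → [3600, 12]
DUP     → [3600, 12, 12]
MUL     → [3600, 144]

0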